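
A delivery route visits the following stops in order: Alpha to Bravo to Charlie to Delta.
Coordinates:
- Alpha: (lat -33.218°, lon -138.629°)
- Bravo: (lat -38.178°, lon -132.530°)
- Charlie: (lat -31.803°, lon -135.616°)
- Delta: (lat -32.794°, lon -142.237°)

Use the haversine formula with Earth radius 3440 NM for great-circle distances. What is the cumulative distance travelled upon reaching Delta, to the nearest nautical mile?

Leg distances:
Alpha→Bravo: 420.6 NM  (cumulative 420.6 NM)
Bravo→Charlie: 411.7 NM  (cumulative 832.3 NM)
Charlie→Delta: 341.2 NM  (cumulative 1173.5 NM)
Cumulative distance at Delta ≈ 1174 NM.

1174 NM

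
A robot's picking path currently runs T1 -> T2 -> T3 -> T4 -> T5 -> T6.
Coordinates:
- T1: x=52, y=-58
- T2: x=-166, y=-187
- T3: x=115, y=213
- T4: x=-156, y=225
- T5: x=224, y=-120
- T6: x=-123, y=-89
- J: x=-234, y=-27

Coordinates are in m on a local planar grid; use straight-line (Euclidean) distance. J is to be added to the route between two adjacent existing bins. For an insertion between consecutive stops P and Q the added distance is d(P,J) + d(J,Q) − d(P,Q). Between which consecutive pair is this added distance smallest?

Added distance for inserting J between each consecutive pair:
T1–T2: 208.2 m
T2–T3: 108.6 m
T3–T4: 416.1 m
T4–T5: 217.9 m
T5–T6: 246.1 m
Smallest added distance is 108.6 m, inserting between T2 and T3.

between T2 and T3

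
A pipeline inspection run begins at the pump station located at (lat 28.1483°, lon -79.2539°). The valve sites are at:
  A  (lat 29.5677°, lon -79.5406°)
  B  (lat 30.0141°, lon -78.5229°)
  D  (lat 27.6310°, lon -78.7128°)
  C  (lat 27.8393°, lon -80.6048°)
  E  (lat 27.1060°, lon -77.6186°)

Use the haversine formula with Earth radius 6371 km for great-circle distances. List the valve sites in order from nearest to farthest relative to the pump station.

D, C, A, E, B

Distance from the pump station at (lat 28.1483°, lon -79.2539°) to each:
D (lat 27.6310°, lon -78.7128°): 78.3 km
C (lat 27.8393°, lon -80.6048°): 137.0 km
A (lat 29.5677°, lon -79.5406°): 160.3 km
E (lat 27.1060°, lon -77.6186°): 198.5 km
B (lat 30.0141°, lon -78.5229°): 219.3 km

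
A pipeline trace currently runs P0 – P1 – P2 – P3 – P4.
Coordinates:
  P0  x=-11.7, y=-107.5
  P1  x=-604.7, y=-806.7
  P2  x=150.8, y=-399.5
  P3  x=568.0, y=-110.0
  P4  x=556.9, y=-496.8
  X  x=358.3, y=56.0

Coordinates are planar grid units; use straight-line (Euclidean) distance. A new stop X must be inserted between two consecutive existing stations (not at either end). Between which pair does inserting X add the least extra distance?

Added distance for inserting X between each consecutive pair:
P0–P1: 780.6
P1–P2: 935.2
P2–P3: 260.2
P3–P4: 467.9
Smallest added distance is 260.2, inserting between P2 and P3.

between P2 and P3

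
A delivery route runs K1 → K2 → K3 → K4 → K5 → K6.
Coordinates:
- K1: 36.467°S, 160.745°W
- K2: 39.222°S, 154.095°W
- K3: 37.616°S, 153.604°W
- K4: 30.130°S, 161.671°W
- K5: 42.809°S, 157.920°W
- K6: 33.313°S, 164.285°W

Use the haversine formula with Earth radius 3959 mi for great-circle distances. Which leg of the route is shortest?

Leg distances:
K1→K2: 409.6 mi
K2→K3: 114.1 mi
K3→K4: 693.5 mi
K4→K5: 900.3 mi
K5→K6: 741.4 mi
The shortest leg is K2–K3 at 114.1 mi.

K2–K3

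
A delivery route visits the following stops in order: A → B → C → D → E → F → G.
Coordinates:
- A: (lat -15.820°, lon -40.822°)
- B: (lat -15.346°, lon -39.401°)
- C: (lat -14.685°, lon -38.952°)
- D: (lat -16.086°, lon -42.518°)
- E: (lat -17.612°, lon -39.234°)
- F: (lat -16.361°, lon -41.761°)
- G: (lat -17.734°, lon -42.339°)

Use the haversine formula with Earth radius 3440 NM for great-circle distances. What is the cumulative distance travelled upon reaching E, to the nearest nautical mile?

567 NM

Leg distances:
A→B: 87.0 NM  (cumulative 87.0 NM)
B→C: 47.5 NM  (cumulative 134.4 NM)
C→D: 222.9 NM  (cumulative 357.3 NM)
D→E: 209.8 NM  (cumulative 567.1 NM)
Cumulative distance at E ≈ 567 NM.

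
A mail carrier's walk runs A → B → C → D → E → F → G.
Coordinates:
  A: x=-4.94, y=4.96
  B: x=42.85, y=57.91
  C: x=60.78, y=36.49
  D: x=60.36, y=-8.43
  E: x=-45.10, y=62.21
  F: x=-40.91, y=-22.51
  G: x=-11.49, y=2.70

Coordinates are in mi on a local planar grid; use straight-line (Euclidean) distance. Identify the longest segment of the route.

D–E

Leg distances:
A→B: 71.3 mi
B→C: 27.9 mi
C→D: 44.9 mi
D→E: 126.9 mi
E→F: 84.8 mi
F→G: 38.7 mi
The longest leg is D–E at 126.9 mi.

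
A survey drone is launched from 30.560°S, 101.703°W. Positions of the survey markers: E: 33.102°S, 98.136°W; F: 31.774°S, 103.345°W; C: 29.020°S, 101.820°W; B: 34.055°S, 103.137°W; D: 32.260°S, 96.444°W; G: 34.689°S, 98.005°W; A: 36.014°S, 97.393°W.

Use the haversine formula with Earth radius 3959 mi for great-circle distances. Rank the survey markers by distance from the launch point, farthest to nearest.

Distances from the launch point:
A 36.014°S, 97.393°W: 451.5 mi
G 34.689°S, 98.005°W: 357.3 mi
D 32.260°S, 96.444°W: 331.6 mi
E 33.102°S, 98.136°W: 273.3 mi
B 34.055°S, 103.137°W: 255.6 mi
F 31.774°S, 103.345°W: 128.3 mi
C 29.020°S, 101.820°W: 106.6 mi

A, G, D, E, B, F, C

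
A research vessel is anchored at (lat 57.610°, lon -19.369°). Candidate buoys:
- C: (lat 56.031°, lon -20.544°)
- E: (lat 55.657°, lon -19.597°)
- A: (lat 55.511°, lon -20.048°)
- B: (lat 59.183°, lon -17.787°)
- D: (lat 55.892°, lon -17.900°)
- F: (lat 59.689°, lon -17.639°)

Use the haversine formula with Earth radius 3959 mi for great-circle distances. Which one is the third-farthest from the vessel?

Distance to each, sorted:
F: 156.5 mi
A: 147.3 mi
E: 135.2 mi
D: 131.1 mi
B: 122.9 mi
C: 117.8 mi
The third-farthest is E at 135.2 mi.

E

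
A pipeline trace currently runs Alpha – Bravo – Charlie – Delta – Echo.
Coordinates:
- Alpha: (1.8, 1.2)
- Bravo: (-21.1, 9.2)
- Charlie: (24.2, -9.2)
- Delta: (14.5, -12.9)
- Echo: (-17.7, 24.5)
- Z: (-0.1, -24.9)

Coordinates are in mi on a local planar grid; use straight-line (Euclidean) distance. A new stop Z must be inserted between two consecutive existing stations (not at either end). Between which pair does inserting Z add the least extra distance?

Added distance for inserting Z between each consecutive pair:
Alpha–Bravo: 42.0 mi
Bravo–Charlie: 20.1 mi
Charlie–Delta: 37.4 mi
Delta–Echo: 22.0 mi
Smallest added distance is 20.1 mi, inserting between Bravo and Charlie.

between Bravo and Charlie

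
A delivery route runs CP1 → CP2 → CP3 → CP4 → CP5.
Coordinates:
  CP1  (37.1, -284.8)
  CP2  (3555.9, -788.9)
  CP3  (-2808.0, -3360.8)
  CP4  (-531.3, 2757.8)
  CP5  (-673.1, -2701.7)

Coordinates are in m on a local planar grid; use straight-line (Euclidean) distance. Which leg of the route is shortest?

Leg distances:
CP1→CP2: 3554.7 m
CP2→CP3: 6864.0 m
CP3→CP4: 6528.4 m
CP4→CP5: 5461.3 m
The shortest leg is CP1–CP2 at 3554.7 m.

CP1–CP2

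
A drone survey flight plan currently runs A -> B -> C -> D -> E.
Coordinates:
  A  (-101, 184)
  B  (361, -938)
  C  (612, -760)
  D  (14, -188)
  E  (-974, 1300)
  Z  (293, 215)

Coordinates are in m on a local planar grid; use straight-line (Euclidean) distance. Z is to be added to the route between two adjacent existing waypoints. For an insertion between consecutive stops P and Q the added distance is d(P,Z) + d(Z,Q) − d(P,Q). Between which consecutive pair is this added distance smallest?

between A and B

Added distance for inserting Z between each consecutive pair:
A–B: 336.8 m
B–C: 1873.2 m
C–D: 688.5 m
D–E: 372.1 m
Smallest added distance is 336.8 m, inserting between A and B.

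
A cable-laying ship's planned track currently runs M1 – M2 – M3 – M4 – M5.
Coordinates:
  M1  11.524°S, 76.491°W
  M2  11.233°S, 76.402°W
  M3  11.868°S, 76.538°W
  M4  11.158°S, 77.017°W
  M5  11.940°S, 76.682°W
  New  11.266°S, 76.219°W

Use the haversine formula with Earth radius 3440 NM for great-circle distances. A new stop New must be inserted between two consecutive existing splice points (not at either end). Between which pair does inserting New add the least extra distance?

Added distance for inserting New between each consecutive pair:
M1–M2: 15.0 NM
M2–M3: 12.7 NM
M3–M4: 37.1 NM
M4–M5: 45.3 NM
Smallest added distance is 12.7 NM, inserting between M2 and M3.

between M2 and M3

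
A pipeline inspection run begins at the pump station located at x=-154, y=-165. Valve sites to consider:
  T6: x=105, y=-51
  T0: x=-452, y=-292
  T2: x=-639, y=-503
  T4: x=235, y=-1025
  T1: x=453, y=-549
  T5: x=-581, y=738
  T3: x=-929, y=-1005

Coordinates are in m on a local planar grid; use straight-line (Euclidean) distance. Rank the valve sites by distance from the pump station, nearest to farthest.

T6, T0, T2, T1, T4, T5, T3

Distances from the pump station:
T6 x=105, y=-51: 283.0 m
T0 x=-452, y=-292: 323.9 m
T2 x=-639, y=-503: 591.2 m
T1 x=453, y=-549: 718.3 m
T4 x=235, y=-1025: 943.9 m
T5 x=-581, y=738: 998.9 m
T3 x=-929, y=-1005: 1142.9 m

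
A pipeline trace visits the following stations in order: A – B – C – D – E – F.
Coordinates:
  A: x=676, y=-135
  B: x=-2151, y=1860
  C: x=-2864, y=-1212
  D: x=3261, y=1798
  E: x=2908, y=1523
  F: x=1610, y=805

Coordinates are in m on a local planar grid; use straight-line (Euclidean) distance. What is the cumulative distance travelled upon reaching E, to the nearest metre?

Leg distances:
A→B: 3460.1 m  (cumulative 3460.1 m)
B→C: 3153.7 m  (cumulative 6613.7 m)
C→D: 6824.6 m  (cumulative 13438.3 m)
D→E: 447.5 m  (cumulative 13885.8 m)
Cumulative distance at E ≈ 13886 m.

13886 m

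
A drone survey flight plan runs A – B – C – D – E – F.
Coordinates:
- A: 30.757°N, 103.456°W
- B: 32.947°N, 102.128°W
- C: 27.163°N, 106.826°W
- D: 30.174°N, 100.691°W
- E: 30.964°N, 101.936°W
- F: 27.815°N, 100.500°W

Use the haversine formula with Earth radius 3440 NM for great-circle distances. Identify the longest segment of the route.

Leg distances:
A→B: 147.9 NM
B→C: 424.4 NM
C→D: 370.2 NM
D→E: 79.9 NM
E→F: 203.4 NM
The longest leg is B–C at 424.4 NM.

B–C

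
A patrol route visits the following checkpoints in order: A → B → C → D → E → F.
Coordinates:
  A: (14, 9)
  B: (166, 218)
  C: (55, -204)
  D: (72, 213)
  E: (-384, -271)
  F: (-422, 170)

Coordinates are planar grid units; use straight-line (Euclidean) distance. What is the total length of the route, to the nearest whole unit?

2220

Leg distances:
A→B: 258.4  (cumulative 258.4)
B→C: 436.4  (cumulative 694.8)
C→D: 417.3  (cumulative 1112.1)
D→E: 665.0  (cumulative 1777.1)
E→F: 442.6  (cumulative 2219.7)
Total route length ≈ 2220.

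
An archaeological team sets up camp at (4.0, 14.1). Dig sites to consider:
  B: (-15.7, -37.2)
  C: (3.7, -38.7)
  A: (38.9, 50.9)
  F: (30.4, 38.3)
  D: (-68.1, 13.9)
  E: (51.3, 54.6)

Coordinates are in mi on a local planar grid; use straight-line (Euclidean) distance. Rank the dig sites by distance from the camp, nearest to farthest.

Distances from the camp:
F (30.4, 38.3): 35.8 mi
A (38.9, 50.9): 50.7 mi
C (3.7, -38.7): 52.8 mi
B (-15.7, -37.2): 55.0 mi
E (51.3, 54.6): 62.3 mi
D (-68.1, 13.9): 72.1 mi

F, A, C, B, E, D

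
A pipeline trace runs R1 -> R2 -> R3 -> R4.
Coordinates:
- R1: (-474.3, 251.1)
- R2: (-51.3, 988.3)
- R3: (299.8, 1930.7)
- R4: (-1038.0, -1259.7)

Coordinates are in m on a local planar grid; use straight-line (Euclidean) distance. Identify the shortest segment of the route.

R1–R2

Leg distances:
R1→R2: 849.9 m
R2→R3: 1005.7 m
R3→R4: 3459.5 m
The shortest leg is R1–R2 at 849.9 m.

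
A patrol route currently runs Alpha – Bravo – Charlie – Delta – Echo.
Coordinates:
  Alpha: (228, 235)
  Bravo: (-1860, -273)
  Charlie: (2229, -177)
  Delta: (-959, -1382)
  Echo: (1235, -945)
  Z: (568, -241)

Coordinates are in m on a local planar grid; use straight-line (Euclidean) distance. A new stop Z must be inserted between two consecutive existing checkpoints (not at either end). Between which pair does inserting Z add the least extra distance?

Added distance for inserting Z between each consecutive pair:
Alpha–Bravo: 864.3 m
Bravo–Charlie: 0.3 m
Charlie–Delta: 160.3 m
Delta–Echo: 638.9 m
Smallest added distance is 0.3 m, inserting between Bravo and Charlie.

between Bravo and Charlie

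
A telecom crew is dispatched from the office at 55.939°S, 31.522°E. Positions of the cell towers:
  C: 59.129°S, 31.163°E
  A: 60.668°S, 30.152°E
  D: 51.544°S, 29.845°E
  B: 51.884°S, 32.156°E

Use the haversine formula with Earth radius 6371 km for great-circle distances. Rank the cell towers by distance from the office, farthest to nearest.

A, D, B, C

Distance from the office at 55.939°S, 31.522°E to each:
A 60.668°S, 30.152°E: 531.9 km
D 51.544°S, 29.845°E: 501.0 km
B 51.884°S, 32.156°E: 452.8 km
C 59.129°S, 31.163°E: 355.4 km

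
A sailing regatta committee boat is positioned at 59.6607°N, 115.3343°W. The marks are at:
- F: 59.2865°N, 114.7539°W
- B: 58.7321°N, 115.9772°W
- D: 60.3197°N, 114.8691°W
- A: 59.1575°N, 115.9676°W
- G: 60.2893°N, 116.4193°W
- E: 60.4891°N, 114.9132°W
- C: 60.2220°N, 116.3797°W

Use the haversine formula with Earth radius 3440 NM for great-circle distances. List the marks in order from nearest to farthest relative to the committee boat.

Distances from the committee boat:
F 59.2865°N, 114.7539°W: 28.6 NM
A 59.1575°N, 115.9676°W: 35.9 NM
D 60.3197°N, 114.8691°W: 42.0 NM
C 60.2220°N, 116.3797°W: 46.1 NM
G 60.2893°N, 116.4193°W: 49.9 NM
E 60.4891°N, 114.9132°W: 51.3 NM
B 58.7321°N, 115.9772°W: 59.2 NM

F, A, D, C, G, E, B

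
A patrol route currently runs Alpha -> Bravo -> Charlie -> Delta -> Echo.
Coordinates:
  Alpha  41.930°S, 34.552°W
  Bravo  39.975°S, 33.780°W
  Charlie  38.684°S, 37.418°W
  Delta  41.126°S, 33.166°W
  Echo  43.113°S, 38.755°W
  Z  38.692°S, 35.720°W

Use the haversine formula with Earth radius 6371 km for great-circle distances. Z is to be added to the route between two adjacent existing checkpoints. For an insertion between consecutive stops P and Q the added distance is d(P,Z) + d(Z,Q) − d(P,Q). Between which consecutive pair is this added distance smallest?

Added distance for inserting Z between each consecutive pair:
Alpha–Bravo: 366.1 km
Bravo–Charlie: 22.7 km
Charlie–Delta: 41.8 km
Delta–Echo: 390.1 km
Smallest added distance is 22.7 km, inserting between Bravo and Charlie.

between Bravo and Charlie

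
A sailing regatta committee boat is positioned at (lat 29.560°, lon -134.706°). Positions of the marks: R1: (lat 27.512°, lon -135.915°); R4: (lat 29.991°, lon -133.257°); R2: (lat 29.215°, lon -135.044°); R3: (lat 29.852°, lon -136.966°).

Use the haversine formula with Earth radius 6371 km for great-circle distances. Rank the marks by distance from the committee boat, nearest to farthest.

R2, R4, R3, R1

Distance from the committee boat at (lat 29.560°, lon -134.706°) to each:
R2 (lat 29.215°, lon -135.044°): 50.4 km
R4 (lat 29.991°, lon -133.257°): 147.8 km
R3 (lat 29.852°, lon -136.966°): 220.7 km
R1 (lat 27.512°, lon -135.915°): 256.5 km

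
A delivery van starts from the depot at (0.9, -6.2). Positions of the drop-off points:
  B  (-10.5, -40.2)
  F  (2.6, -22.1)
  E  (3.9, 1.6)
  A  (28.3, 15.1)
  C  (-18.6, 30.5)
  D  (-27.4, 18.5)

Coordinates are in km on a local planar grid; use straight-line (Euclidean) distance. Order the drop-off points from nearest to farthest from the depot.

E, F, A, B, D, C

Computing each straight-line distance from (0.9, -6.2):
E (3.9, 1.6): 8.4 km
F (2.6, -22.1): 16.0 km
A (28.3, 15.1): 34.7 km
B (-10.5, -40.2): 35.9 km
D (-27.4, 18.5): 37.6 km
C (-18.6, 30.5): 41.6 km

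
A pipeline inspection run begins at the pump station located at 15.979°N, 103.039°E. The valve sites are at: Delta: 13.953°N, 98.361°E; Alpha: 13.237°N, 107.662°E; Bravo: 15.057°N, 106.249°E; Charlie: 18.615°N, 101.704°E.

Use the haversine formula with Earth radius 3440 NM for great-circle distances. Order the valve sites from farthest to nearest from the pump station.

Alpha, Delta, Bravo, Charlie

Computing each great-circle distance from 15.979°N, 103.039°E:
Alpha 13.237°N, 107.662°E: 315.0 NM
Delta 13.953°N, 98.361°E: 297.3 NM
Bravo 15.057°N, 106.249°E: 193.8 NM
Charlie 18.615°N, 101.704°E: 175.8 NM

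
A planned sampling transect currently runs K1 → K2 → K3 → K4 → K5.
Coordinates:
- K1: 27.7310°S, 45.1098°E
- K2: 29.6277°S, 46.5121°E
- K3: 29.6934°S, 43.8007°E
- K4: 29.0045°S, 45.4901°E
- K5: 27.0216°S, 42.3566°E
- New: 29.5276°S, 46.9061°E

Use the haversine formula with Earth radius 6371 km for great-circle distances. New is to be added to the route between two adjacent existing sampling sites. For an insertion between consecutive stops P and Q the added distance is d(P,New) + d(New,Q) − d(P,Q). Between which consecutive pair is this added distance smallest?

Added distance for inserting New between each consecutive pair:
K1–K2: 54.1 km
K2–K3: 78.4 km
K3–K4: 269.2 km
K4–K5: 296.1 km
Smallest added distance is 54.1 km, inserting between K1 and K2.

between K1 and K2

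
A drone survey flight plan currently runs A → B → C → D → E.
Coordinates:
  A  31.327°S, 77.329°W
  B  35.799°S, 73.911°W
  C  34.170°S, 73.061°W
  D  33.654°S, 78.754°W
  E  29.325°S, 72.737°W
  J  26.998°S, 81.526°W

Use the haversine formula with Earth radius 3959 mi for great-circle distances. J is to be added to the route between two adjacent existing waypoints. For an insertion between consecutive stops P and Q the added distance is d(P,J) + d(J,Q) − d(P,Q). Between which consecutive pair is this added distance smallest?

Added distance for inserting J between each consecutive pair:
A–B: 780.9 mi
B–C: 1338.9 mi
C–D: 866.2 mi
D–E: 583.8 mi
Smallest added distance is 583.8 mi, inserting between D and E.

between D and E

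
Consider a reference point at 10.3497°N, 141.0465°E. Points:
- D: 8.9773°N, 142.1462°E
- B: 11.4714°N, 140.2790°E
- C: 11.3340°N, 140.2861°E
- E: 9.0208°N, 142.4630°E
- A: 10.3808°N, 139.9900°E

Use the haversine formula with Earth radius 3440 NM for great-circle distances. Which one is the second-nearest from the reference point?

Distance to each, sorted:
A: 62.4 NM
C: 74.2 NM
B: 81.1 NM
D: 105.0 NM
E: 115.7 NM
The second-nearest is C at 74.2 NM.

C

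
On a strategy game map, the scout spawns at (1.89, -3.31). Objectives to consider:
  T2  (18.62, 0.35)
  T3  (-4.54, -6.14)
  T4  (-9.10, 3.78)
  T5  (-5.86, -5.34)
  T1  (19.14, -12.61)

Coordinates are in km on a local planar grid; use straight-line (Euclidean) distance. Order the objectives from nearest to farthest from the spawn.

Distance from the spawn at (1.89, -3.31) to each:
T3 (-4.54, -6.14): 7.0 km
T5 (-5.86, -5.34): 8.0 km
T4 (-9.10, 3.78): 13.1 km
T2 (18.62, 0.35): 17.1 km
T1 (19.14, -12.61): 19.6 km

T3, T5, T4, T2, T1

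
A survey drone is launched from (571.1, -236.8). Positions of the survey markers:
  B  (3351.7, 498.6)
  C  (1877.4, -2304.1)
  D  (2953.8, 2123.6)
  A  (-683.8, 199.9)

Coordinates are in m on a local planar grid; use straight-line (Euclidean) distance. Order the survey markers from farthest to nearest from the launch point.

D, B, C, A

Distance from the launch point at (571.1, -236.8) to each:
D (2953.8, 2123.6): 3353.9 m
B (3351.7, 498.6): 2876.2 m
C (1877.4, -2304.1): 2445.4 m
A (-683.8, 199.9): 1328.7 m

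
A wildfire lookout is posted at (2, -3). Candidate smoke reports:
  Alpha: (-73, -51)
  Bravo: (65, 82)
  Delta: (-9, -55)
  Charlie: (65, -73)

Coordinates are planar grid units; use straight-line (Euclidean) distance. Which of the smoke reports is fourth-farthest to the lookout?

Distance to each, sorted:
Bravo: 105.8
Charlie: 94.2
Alpha: 89.0
Delta: 53.2
The fourth-farthest is Delta at 53.2.

Delta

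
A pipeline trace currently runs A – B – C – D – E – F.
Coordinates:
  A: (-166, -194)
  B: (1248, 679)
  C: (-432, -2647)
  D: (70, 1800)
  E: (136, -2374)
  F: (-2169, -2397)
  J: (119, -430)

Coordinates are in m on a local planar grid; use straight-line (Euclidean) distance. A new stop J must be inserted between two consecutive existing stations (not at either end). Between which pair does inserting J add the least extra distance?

between D and E

Added distance for inserting J between each consecutive pair:
A–B: 290.8 m
B–C: 140.8 m
C–D: 39.7 m
D–E: 0.1 m
E–F: 2656.2 m
Smallest added distance is 0.1 m, inserting between D and E.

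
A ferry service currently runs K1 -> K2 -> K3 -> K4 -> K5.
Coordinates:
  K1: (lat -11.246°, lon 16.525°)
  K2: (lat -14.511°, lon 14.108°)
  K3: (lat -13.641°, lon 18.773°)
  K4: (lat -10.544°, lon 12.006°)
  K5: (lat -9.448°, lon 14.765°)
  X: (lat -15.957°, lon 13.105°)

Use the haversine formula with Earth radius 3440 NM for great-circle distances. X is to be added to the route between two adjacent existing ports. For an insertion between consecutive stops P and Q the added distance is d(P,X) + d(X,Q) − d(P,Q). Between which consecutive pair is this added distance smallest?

Added distance for inserting X between each consecutive pair:
K1–K2: 208.9 NM
K2–K3: 185.0 NM
K3–K4: 249.9 NM
K4–K5: 558.1 NM
Smallest added distance is 185.0 NM, inserting between K2 and K3.

between K2 and K3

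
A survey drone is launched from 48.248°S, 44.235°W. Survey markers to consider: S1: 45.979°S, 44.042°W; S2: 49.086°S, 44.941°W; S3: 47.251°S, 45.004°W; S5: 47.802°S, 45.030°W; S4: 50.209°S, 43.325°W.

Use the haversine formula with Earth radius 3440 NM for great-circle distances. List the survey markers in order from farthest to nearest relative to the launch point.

Computing each great-circle distance from 48.248°S, 44.235°W:
S1 45.979°S, 44.042°W: 136.5 NM
S4 50.209°S, 43.325°W: 123.0 NM
S3 47.251°S, 45.004°W: 67.4 NM
S2 49.086°S, 44.941°W: 57.6 NM
S5 47.802°S, 45.030°W: 41.7 NM

S1, S4, S3, S2, S5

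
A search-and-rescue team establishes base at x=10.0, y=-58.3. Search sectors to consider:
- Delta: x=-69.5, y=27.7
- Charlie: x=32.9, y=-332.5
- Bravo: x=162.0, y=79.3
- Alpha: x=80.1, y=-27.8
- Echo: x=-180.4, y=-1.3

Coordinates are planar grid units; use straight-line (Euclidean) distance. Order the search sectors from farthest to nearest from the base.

Charlie, Bravo, Echo, Delta, Alpha

Distances from the base:
Charlie x=32.9, y=-332.5: 275.2
Bravo x=162.0, y=79.3: 205.0
Echo x=-180.4, y=-1.3: 198.7
Delta x=-69.5, y=27.7: 117.1
Alpha x=80.1, y=-27.8: 76.4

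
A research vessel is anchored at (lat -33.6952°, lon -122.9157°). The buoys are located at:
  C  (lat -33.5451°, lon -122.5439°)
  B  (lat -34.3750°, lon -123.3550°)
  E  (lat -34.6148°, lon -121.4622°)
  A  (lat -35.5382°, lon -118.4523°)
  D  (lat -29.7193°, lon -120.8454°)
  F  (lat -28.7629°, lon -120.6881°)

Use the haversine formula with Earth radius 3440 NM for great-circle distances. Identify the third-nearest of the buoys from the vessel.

Distances from the vessel ((lat -33.6952°, lon -122.9157°)):
C: 20.7 NM
B: 46.3 NM
E: 90.9 NM
A: 246.7 NM
D: 261.1 NM
F: 317.4 NM
The third-nearest is E at 90.9 NM.

E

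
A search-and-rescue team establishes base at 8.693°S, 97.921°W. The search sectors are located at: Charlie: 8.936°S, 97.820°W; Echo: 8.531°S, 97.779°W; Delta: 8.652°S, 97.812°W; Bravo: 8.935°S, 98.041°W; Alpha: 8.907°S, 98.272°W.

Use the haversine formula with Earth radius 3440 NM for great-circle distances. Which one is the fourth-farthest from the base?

Distance to each, sorted:
Alpha: 24.5 NM
Bravo: 16.2 NM
Charlie: 15.8 NM
Echo: 12.9 NM
Delta: 6.9 NM
The fourth-farthest is Echo at 12.9 NM.

Echo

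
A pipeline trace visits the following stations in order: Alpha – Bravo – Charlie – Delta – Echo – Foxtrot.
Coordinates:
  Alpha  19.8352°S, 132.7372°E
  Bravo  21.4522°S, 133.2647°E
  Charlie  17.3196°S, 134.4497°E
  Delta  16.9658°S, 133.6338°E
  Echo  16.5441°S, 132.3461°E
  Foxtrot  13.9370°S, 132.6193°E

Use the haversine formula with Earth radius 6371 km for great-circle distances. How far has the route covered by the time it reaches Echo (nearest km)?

904 km

Leg distances:
Alpha→Bravo: 188.0 km  (cumulative 188.0 km)
Bravo→Charlie: 476.0 km  (cumulative 664.0 km)
Charlie→Delta: 95.2 km  (cumulative 759.2 km)
Delta→Echo: 144.9 km  (cumulative 904.1 km)
Cumulative distance at Echo ≈ 904 km.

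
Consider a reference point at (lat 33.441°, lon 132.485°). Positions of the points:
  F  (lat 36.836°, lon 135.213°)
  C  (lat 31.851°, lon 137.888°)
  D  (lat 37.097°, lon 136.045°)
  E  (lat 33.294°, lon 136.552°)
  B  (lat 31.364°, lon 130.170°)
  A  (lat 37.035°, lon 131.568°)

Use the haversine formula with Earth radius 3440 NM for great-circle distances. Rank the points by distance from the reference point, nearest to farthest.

B, E, A, F, D, C

Distances from the reference point:
B (lat 31.364°, lon 130.170°): 171.2 NM
E (lat 33.294°, lon 136.552°): 204.1 NM
A (lat 37.035°, lon 131.568°): 220.4 NM
F (lat 36.836°, lon 135.213°): 243.9 NM
D (lat 37.097°, lon 136.045°): 280.4 NM
C (lat 31.851°, lon 137.888°): 289.3 NM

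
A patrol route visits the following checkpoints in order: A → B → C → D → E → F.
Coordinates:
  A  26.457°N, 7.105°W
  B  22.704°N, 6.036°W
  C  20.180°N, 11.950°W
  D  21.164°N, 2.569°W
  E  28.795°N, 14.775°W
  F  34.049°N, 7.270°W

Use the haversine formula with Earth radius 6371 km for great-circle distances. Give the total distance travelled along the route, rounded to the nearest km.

4500 km

Leg distances:
A→B: 431.1 km  (cumulative 431.1 km)
B→C: 673.3 km  (cumulative 1104.3 km)
C→D: 981.9 km  (cumulative 2086.3 km)
D→E: 1492.9 km  (cumulative 3579.2 km)
E→F: 920.6 km  (cumulative 4499.8 km)
Total route length ≈ 4500 km.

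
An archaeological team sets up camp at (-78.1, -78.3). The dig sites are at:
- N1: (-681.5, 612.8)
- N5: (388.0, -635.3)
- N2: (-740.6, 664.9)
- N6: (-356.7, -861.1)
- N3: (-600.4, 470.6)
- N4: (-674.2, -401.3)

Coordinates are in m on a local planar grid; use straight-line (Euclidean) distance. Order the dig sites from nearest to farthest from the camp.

N4, N5, N3, N6, N1, N2

Computing each straight-line distance from (-78.1, -78.3):
N4 (-674.2, -401.3): 678.0 m
N5 (388.0, -635.3): 726.3 m
N3 (-600.4, 470.6): 757.7 m
N6 (-356.7, -861.1): 830.9 m
N1 (-681.5, 612.8): 917.4 m
N2 (-740.6, 664.9): 995.6 m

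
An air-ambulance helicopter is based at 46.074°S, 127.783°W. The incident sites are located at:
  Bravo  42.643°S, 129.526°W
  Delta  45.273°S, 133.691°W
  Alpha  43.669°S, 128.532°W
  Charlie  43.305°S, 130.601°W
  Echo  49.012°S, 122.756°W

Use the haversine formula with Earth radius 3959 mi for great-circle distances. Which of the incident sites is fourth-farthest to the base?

Charlie

Distances from the base (46.074°S, 127.783°W):
Echo: 310.0 mi
Delta: 290.5 mi
Bravo: 252.2 mi
Charlie: 236.1 mi
Alpha: 170.2 mi
The fourth-farthest is Charlie at 236.1 mi.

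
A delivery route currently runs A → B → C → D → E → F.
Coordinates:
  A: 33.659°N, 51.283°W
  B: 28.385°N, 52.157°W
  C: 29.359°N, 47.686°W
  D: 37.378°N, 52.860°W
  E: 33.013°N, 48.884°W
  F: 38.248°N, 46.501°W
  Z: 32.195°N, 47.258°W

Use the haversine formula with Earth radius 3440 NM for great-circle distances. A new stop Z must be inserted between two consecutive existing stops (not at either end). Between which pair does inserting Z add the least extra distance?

Added distance for inserting Z between each consecutive pair:
A–B: 242.9 NM
B–C: 271.2 NM
C–D: 41.0 NM
D–E: 185.1 NM
E–F: 126.0 NM
Smallest added distance is 41.0 NM, inserting between C and D.

between C and D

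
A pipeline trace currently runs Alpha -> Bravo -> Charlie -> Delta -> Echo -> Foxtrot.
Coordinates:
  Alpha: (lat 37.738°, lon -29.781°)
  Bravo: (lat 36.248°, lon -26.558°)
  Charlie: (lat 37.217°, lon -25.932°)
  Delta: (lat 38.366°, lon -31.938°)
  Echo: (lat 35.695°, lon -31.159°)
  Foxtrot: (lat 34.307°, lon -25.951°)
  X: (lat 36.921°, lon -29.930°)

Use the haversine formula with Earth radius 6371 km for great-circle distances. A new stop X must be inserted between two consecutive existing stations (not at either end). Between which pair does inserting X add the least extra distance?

Added distance for inserting X between each consecutive pair:
Alpha–Bravo: 71.3 km
Bravo–Charlie: 545.1 km
Charlie–Delta: 52.2 km
Delta–Echo: 109.2 km
Echo–Foxtrot: 138.9 km
Smallest added distance is 52.2 km, inserting between Charlie and Delta.

between Charlie and Delta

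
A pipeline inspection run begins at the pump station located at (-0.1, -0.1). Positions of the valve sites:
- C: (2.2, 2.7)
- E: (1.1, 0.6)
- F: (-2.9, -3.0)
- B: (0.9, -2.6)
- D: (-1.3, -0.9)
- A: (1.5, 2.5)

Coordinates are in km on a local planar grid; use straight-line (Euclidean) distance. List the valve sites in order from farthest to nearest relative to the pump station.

F, C, A, B, D, E

Distance from the pump station at (-0.1, -0.1) to each:
F (-2.9, -3.0): 4.0 km
C (2.2, 2.7): 3.6 km
A (1.5, 2.5): 3.1 km
B (0.9, -2.6): 2.7 km
D (-1.3, -0.9): 1.4 km
E (1.1, 0.6): 1.4 km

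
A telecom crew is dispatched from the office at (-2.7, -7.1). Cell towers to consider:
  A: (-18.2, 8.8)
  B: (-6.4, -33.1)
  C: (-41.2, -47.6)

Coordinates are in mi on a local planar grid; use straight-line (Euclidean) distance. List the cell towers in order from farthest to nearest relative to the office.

C, B, A

Distance from the office at (-2.7, -7.1) to each:
C (-41.2, -47.6): 55.9 mi
B (-6.4, -33.1): 26.3 mi
A (-18.2, 8.8): 22.2 mi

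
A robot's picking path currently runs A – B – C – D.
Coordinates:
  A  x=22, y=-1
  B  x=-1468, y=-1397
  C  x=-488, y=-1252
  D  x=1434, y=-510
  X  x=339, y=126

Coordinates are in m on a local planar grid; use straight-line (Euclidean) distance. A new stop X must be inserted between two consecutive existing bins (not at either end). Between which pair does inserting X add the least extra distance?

Added distance for inserting X between each consecutive pair:
A–B: 662.9 m
B–C: 2979.7 m
C–D: 813.2 m
Smallest added distance is 662.9 m, inserting between A and B.

between A and B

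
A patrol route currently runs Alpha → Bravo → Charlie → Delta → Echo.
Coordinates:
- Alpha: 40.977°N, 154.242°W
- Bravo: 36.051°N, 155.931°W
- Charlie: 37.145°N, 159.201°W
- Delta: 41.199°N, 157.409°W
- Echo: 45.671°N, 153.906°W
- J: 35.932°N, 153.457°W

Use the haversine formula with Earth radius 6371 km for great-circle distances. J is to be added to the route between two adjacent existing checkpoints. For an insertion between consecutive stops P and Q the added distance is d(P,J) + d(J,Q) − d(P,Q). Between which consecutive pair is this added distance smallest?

between Alpha and Bravo

Added distance for inserting J between each consecutive pair:
Alpha–Bravo: 221.0 km
Bravo–Charlie: 437.2 km
Charlie–Delta: 732.8 km
Delta–Echo: 1190.5 km
Smallest added distance is 221.0 km, inserting between Alpha and Bravo.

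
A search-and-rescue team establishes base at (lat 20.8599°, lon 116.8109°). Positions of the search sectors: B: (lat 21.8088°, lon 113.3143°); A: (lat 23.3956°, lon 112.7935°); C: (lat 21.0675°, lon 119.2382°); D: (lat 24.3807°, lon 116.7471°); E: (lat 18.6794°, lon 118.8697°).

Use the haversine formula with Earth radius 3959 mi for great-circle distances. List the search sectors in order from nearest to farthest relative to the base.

Distances from the base:
C (lat 21.0675°, lon 119.2382°): 157.3 mi
E (lat 18.6794°, lon 118.8697°): 201.5 mi
B (lat 21.8088°, lon 113.3143°): 234.4 mi
D (lat 24.3807°, lon 116.7471°): 243.3 mi
A (lat 23.3956°, lon 112.7935°): 311.1 mi

C, E, B, D, A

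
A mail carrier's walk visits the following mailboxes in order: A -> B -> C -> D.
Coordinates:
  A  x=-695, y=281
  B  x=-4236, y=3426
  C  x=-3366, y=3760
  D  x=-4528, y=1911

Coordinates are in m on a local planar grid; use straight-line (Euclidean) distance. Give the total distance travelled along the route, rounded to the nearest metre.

Leg distances:
A→B: 4736.0 m  (cumulative 4736.0 m)
B→C: 931.9 m  (cumulative 5667.9 m)
C→D: 2183.8 m  (cumulative 7851.7 m)
Total route length ≈ 7852 m.

7852 m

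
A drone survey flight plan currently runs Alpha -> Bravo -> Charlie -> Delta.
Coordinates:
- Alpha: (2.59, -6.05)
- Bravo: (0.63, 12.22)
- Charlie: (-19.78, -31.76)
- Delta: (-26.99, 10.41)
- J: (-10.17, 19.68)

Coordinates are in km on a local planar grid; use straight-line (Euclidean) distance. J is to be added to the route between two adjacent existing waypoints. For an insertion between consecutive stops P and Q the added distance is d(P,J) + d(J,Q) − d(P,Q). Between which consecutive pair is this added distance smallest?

Added distance for inserting J between each consecutive pair:
Alpha–Bravo: 23.5 km
Bravo–Charlie: 17.0 km
Charlie–Delta: 28.8 km
Smallest added distance is 17.0 km, inserting between Bravo and Charlie.

between Bravo and Charlie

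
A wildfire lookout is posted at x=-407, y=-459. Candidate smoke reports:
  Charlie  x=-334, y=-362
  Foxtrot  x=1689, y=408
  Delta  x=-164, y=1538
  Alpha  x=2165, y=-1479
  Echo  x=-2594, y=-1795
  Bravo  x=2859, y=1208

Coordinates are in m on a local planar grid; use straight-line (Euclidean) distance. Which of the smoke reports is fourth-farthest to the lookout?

Distances from the lookout (x=-407, y=-459):
Bravo: 3666.8 m
Alpha: 2766.9 m
Echo: 2562.8 m
Foxtrot: 2268.2 m
Delta: 2011.7 m
Charlie: 121.4 m
The fourth-farthest is Foxtrot at 2268.2 m.

Foxtrot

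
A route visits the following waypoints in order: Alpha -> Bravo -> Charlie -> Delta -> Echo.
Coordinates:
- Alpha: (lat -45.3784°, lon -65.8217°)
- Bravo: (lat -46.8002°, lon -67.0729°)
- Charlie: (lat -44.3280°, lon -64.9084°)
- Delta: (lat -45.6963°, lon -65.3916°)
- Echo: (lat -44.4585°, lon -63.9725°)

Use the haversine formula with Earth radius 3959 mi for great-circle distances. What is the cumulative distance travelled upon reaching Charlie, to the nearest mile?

315 mi

Leg distances:
Alpha→Bravo: 115.1 mi  (cumulative 115.1 mi)
Bravo→Charlie: 200.3 mi  (cumulative 315.4 mi)
Cumulative distance at Charlie ≈ 315 mi.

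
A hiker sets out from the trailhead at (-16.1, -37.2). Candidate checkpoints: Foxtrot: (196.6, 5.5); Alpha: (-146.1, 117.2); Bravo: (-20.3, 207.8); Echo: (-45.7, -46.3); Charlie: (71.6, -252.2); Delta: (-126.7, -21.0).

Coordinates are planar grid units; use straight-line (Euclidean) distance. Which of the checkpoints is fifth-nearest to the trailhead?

Charlie

Distance to each, sorted:
Echo: 31.0
Delta: 111.8
Alpha: 201.8
Foxtrot: 216.9
Charlie: 232.2
Bravo: 245.0
The fifth-nearest is Charlie at 232.2.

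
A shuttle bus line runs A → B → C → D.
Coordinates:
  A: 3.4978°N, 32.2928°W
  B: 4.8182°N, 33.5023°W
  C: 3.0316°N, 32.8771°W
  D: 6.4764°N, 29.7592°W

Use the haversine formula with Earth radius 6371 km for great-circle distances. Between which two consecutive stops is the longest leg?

C–D

Leg distances:
A→B: 198.9 km
B→C: 210.4 km
C→D: 515.8 km
The longest leg is C–D at 515.8 km.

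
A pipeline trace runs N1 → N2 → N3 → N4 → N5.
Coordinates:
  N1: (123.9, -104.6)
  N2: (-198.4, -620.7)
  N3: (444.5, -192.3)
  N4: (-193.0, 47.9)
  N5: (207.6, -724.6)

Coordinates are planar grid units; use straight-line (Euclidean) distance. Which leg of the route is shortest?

N1–N2

Leg distances:
N1→N2: 608.5
N2→N3: 772.6
N3→N4: 681.3
N4→N5: 870.2
The shortest leg is N1–N2 at 608.5.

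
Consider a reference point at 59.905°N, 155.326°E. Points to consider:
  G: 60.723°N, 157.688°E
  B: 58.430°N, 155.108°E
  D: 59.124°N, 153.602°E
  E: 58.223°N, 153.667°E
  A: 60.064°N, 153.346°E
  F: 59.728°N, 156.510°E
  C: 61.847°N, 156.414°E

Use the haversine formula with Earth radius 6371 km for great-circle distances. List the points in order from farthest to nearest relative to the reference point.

Distances from the reference point:
C 61.847°N, 156.414°E: 223.8 km
E 58.223°N, 153.667°E: 209.7 km
B 58.430°N, 155.108°E: 164.5 km
G 60.723°N, 157.688°E: 158.7 km
D 59.124°N, 153.602°E: 130.4 km
A 60.064°N, 153.346°E: 111.5 km
F 59.728°N, 156.510°E: 69.1 km

C, E, B, G, D, A, F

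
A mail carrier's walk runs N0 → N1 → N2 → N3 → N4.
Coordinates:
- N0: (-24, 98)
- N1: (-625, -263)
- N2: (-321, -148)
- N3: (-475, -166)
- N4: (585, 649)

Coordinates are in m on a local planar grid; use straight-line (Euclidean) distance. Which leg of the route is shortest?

Leg distances:
N0→N1: 701.1 m
N1→N2: 325.0 m
N2→N3: 155.0 m
N3→N4: 1337.1 m
The shortest leg is N2–N3 at 155.0 m.

N2–N3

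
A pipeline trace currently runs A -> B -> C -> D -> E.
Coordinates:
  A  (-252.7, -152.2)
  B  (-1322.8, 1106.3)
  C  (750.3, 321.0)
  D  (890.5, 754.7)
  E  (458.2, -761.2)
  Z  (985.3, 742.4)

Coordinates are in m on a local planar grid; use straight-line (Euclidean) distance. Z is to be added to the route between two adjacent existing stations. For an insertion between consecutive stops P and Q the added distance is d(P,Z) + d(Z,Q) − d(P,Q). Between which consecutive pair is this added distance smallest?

Added distance for inserting Z between each consecutive pair:
A–B: 2212.1 m
B–C: 602.3 m
C–D: 122.3 m
D–E: 112.6 m
Smallest added distance is 112.6 m, inserting between D and E.

between D and E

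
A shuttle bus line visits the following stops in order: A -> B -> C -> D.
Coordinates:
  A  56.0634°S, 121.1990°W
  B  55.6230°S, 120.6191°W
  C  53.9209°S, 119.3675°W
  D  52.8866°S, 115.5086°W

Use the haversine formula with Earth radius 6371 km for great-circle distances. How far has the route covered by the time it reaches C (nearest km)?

Leg distances:
A→B: 60.9 km  (cumulative 60.9 km)
B→C: 205.6 km  (cumulative 266.5 km)
Cumulative distance at C ≈ 266 km.

266 km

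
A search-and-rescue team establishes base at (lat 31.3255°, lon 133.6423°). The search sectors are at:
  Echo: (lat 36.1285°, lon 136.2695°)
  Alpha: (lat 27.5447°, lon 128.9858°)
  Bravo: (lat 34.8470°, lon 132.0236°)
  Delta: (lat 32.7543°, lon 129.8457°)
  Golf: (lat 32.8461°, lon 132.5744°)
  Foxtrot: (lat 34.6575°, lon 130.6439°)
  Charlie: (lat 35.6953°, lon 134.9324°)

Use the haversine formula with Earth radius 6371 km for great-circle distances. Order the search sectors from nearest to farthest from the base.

Golf, Delta, Bravo, Foxtrot, Charlie, Echo, Alpha

Computing each great-circle distance from (lat 31.3255°, lon 133.6423°):
Golf (lat 32.8461°, lon 132.5744°): 196.7 km
Delta (lat 32.7543°, lon 129.8457°): 391.5 km
Bravo (lat 34.8470°, lon 132.0236°): 419.6 km
Foxtrot (lat 34.6575°, lon 130.6439°): 464.1 km
Charlie (lat 35.6953°, lon 134.9324°): 500.4 km
Echo (lat 36.1285°, lon 136.2695°): 586.7 km
Alpha (lat 27.5447°, lon 128.9858°): 616.4 km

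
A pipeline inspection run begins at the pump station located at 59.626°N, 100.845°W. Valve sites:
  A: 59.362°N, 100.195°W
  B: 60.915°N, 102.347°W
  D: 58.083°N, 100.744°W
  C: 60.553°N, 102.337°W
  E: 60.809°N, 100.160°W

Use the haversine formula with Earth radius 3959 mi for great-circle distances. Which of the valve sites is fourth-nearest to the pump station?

B

Distance to each, sorted:
A: 29.2 mi
C: 82.1 mi
E: 85.1 mi
B: 102.9 mi
D: 106.7 mi
The fourth-nearest is B at 102.9 mi.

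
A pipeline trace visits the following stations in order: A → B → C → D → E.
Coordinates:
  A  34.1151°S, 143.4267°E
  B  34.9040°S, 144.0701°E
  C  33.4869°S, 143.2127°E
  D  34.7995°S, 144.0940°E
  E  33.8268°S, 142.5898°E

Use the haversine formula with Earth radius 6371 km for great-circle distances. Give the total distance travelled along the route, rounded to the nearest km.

624 km

Leg distances:
A→B: 105.7 km  (cumulative 105.7 km)
B→C: 176.2 km  (cumulative 281.9 km)
C→D: 167.0 km  (cumulative 448.9 km)
D→E: 175.5 km  (cumulative 624.3 km)
Total route length ≈ 624 km.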